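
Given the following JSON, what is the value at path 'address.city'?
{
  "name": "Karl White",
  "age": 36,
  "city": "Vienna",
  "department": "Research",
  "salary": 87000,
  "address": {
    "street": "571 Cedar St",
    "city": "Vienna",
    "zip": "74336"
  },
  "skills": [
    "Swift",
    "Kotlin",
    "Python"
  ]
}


Query: address.city
Path: address -> city
Value: Vienna

Vienna


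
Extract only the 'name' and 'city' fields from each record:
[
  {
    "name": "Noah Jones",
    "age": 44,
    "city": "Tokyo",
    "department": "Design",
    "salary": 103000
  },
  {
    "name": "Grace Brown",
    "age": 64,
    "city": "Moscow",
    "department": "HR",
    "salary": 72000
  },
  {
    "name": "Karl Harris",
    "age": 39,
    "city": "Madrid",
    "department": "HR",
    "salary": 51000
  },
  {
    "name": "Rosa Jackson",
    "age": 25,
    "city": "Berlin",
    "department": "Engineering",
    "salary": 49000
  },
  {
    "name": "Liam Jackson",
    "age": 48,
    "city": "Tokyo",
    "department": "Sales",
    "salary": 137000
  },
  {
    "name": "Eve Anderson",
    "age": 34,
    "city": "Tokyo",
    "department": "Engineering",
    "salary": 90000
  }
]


Original: 6 records with fields: name, age, city, department, salary
Keep: ['name', 'city']
Drop: ['age', 'department', 'salary']
Result: 6 records, 2 fields each

[
  {
    "name": "Noah Jones",
    "city": "Tokyo"
  },
  {
    "name": "Grace Brown",
    "city": "Moscow"
  },
  {
    "name": "Karl Harris",
    "city": "Madrid"
  },
  {
    "name": "Rosa Jackson",
    "city": "Berlin"
  },
  {
    "name": "Liam Jackson",
    "city": "Tokyo"
  },
  {
    "name": "Eve Anderson",
    "city": "Tokyo"
  }
]


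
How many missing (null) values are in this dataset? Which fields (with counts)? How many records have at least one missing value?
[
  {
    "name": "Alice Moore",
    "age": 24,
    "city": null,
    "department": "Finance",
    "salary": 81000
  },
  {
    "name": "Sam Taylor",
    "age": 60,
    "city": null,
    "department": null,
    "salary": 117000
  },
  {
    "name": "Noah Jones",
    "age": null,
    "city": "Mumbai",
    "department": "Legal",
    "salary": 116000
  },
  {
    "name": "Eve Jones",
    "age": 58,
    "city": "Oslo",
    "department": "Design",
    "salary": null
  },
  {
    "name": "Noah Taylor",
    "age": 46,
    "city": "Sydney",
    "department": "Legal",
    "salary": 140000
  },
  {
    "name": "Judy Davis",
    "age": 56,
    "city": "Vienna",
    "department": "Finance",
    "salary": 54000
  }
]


Checking for missing (null) values in 6 records:

  Alice Moore: city
  Sam Taylor: city, department
  Noah Jones: age
  Eve Jones: salary
  Noah Taylor: complete
  Judy Davis: complete

Per field:
  name: 0 missing
  age: 1 missing
  city: 2 missing
  department: 1 missing
  salary: 1 missing

Total missing values: 5
Records with any missing: 4

5 missing values (age: 1, city: 2, department: 1, salary: 1); 4 incomplete records


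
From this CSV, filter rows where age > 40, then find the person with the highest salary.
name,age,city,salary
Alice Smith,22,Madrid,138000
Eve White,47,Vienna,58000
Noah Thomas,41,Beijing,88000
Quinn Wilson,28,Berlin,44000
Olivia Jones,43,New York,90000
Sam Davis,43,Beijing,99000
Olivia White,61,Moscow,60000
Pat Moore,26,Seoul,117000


Filter: age > 40
Sort by: salary (descending)

Filtered records (5):
  Sam Davis, age 43, salary $99000
  Olivia Jones, age 43, salary $90000
  Noah Thomas, age 41, salary $88000
  Olivia White, age 61, salary $60000
  Eve White, age 47, salary $58000

Highest salary: Sam Davis ($99000)

Sam Davis


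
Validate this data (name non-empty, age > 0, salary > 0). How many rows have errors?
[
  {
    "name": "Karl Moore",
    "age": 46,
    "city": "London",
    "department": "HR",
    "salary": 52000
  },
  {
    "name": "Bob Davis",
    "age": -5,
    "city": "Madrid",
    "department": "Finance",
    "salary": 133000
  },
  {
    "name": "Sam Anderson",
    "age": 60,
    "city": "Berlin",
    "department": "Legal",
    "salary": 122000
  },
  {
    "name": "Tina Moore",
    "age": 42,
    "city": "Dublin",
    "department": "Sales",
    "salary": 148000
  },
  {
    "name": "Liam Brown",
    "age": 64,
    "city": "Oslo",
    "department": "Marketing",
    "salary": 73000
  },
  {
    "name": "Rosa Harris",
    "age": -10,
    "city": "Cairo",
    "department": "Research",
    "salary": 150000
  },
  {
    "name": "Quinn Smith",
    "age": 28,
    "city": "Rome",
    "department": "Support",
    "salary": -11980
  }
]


Validating 7 records:
Rules: name non-empty, age > 0, salary > 0

  Row 1 (Karl Moore): OK
  Row 2 (Bob Davis): negative age: -5
  Row 3 (Sam Anderson): OK
  Row 4 (Tina Moore): OK
  Row 5 (Liam Brown): OK
  Row 6 (Rosa Harris): negative age: -10
  Row 7 (Quinn Smith): negative salary: -11980

Total errors: 3

3 errors


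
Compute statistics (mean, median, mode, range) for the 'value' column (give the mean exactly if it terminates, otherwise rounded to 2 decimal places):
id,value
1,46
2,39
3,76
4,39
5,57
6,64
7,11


Data: [46, 39, 76, 39, 57, 64, 11]
Count: 7
Sum: 332
Mean: 332/7 ≈ 47.43 (rounded to 2 decimal places)
Sorted: [11, 39, 39, 46, 57, 64, 76]
Median: 46.0
Mode: 39 (2 times)
Range: 76 - 11 = 65
Min: 11, Max: 76

mean≈47.43, median=46.0, mode=39, range=65


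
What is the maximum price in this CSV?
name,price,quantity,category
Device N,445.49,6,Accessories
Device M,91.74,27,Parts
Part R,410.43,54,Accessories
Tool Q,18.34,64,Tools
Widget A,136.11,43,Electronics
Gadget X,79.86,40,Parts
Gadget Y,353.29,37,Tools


Computing maximum price:
Values: [445.49, 91.74, 410.43, 18.34, 136.11, 79.86, 353.29]
Max = 445.49

445.49


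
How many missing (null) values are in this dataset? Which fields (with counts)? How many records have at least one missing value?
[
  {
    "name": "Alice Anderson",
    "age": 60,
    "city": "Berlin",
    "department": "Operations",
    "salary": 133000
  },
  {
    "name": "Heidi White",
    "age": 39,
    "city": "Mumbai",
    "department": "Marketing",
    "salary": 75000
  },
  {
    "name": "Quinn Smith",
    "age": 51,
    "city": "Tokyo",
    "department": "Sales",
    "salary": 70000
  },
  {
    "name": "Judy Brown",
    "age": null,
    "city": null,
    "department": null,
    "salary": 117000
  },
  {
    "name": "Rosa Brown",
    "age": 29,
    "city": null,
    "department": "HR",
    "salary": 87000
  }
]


Checking for missing (null) values in 5 records:

  Alice Anderson: complete
  Heidi White: complete
  Quinn Smith: complete
  Judy Brown: age, city, department
  Rosa Brown: city

Per field:
  name: 0 missing
  age: 1 missing
  city: 2 missing
  department: 1 missing
  salary: 0 missing

Total missing values: 4
Records with any missing: 2

4 missing values (age: 1, city: 2, department: 1); 2 incomplete records


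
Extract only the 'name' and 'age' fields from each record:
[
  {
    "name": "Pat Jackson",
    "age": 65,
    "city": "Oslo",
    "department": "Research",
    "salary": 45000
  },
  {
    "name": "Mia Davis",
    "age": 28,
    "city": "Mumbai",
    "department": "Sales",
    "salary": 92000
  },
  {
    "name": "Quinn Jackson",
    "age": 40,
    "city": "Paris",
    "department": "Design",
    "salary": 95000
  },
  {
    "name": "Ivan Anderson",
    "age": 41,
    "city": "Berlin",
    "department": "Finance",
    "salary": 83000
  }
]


Original: 4 records with fields: name, age, city, department, salary
Keep: ['name', 'age']
Drop: ['city', 'department', 'salary']
Result: 4 records, 2 fields each

[
  {
    "name": "Pat Jackson",
    "age": 65
  },
  {
    "name": "Mia Davis",
    "age": 28
  },
  {
    "name": "Quinn Jackson",
    "age": 40
  },
  {
    "name": "Ivan Anderson",
    "age": 41
  }
]


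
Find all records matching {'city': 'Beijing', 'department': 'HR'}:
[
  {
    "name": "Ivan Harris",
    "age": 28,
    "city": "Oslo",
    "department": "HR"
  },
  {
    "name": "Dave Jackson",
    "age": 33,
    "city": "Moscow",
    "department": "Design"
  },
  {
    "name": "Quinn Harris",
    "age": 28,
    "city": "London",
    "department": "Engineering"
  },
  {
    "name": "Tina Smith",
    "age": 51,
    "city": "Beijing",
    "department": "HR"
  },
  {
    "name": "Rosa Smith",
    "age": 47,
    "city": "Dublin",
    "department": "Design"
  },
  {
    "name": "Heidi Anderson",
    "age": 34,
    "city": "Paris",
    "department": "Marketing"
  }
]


Search criteria: {'city': 'Beijing', 'department': 'HR'}

Checking 6 records:
  Ivan Harris: {city: Oslo, department: HR}
  Dave Jackson: {city: Moscow, department: Design}
  Quinn Harris: {city: London, department: Engineering}
  Tina Smith: {city: Beijing, department: HR} <-- MATCH
  Rosa Smith: {city: Dublin, department: Design}
  Heidi Anderson: {city: Paris, department: Marketing}

Matches: ["Tina Smith"]

["Tina Smith"]


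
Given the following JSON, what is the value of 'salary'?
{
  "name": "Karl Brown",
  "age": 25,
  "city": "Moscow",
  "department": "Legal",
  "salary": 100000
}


Looking up field 'salary'
Value: 100000

100000


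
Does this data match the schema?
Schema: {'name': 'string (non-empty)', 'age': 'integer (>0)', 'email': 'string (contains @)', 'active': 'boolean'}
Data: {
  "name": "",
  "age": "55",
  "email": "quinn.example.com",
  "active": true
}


Validating each field against schema:
  name: FAIL ("" is an empty string)
  age: FAIL ("55" is not an integer)
  email: FAIL ("quinn.example.com" does not contain @)
  active: OK (boolean)

Result: INVALID (3 errors: name, age, email)

INVALID (3 errors: name, age, email)


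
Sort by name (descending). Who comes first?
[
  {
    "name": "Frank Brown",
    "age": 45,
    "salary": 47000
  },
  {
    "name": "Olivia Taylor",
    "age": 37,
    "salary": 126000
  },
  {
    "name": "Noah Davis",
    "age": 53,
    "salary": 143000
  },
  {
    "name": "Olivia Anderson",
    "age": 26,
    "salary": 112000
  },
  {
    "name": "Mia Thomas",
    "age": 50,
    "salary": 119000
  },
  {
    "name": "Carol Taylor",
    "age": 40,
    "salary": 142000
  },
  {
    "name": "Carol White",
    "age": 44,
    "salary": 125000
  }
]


Sort by: name (descending)

Sorted order:
  1. Olivia Taylor (name = Olivia Taylor)
  2. Olivia Anderson (name = Olivia Anderson)
  3. Noah Davis (name = Noah Davis)
  4. Mia Thomas (name = Mia Thomas)
  5. Frank Brown (name = Frank Brown)
  6. Carol White (name = Carol White)
  7. Carol Taylor (name = Carol Taylor)

First: Olivia Taylor

Olivia Taylor


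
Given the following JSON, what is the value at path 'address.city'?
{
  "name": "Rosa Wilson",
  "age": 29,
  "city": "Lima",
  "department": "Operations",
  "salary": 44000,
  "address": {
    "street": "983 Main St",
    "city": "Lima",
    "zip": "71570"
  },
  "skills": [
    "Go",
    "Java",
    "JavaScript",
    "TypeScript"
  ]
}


Query: address.city
Path: address -> city
Value: Lima

Lima


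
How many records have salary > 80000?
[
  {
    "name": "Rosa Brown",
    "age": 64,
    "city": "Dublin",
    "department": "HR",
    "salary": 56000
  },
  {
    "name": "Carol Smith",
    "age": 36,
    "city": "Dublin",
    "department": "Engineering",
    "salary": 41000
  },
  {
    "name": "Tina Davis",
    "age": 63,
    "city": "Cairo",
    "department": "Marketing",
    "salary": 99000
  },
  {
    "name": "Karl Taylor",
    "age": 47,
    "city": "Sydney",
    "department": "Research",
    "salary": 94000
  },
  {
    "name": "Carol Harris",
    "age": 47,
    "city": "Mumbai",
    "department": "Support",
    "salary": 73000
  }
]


Data: 5 records
Condition: salary > 80000

Checking each record:
  Rosa Brown: 56000
  Carol Smith: 41000
  Tina Davis: 99000 MATCH
  Karl Taylor: 94000 MATCH
  Carol Harris: 73000

Count: 2

2


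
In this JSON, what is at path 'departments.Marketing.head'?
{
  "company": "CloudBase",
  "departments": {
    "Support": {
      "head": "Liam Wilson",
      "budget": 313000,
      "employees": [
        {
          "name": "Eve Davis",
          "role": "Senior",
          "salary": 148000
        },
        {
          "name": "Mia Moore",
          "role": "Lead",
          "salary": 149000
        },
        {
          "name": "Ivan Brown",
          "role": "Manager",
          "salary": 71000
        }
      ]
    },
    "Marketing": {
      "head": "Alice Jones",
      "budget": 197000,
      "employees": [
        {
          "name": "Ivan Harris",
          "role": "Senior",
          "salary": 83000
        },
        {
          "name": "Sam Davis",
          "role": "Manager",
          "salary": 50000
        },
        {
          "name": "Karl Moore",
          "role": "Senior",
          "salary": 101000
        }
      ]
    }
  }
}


Path: departments.Marketing.head

Navigate:
  -> departments
  -> Marketing
  -> head = 'Alice Jones'

Alice Jones


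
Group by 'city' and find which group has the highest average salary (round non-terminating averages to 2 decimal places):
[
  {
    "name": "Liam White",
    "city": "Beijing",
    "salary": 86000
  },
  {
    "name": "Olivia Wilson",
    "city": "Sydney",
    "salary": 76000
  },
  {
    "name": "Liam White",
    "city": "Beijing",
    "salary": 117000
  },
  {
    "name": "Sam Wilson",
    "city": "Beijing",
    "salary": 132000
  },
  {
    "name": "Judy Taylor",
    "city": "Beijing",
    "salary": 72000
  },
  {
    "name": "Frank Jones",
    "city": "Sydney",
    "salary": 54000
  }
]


Group by: city

Groups:
  Beijing: 4 people, avg salary = 407000/4 = $101750
  Sydney: 2 people, avg salary = 130000/2 = $65000

Highest average salary: Beijing ($101750)

Beijing ($101750)


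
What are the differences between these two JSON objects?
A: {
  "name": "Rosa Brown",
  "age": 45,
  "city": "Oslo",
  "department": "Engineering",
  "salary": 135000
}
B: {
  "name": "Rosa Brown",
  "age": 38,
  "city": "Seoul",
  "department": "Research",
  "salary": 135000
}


Comparing each field (in key order):
  name: same
  age: DIFFERENT
  city: DIFFERENT
  department: DIFFERENT
  salary: same
Differences:
  age: 45 -> 38
  city: Oslo -> Seoul
  department: Engineering -> Research

3 field(s) changed

3 changes: age, city, department


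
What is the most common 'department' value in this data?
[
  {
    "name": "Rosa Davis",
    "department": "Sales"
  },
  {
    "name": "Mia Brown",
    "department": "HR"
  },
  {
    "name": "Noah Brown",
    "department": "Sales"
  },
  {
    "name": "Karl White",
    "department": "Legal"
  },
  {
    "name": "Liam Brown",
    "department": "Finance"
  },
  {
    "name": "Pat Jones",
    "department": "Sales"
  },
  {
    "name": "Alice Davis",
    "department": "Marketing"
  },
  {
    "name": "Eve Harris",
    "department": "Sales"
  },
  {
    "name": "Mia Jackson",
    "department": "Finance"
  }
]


Counting 'department' values across 9 records:

  Sales: 4 ####
  Finance: 2 ##
  HR: 1 #
  Legal: 1 #
  Marketing: 1 #

Most common: Sales (4 times)

Sales (4 times)


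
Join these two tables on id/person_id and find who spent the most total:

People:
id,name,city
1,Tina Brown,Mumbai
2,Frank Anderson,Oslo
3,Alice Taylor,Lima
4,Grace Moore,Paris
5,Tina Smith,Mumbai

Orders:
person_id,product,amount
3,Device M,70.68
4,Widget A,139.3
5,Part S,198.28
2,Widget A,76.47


Join on: people.id = orders.person_id

Joined rows:
  Alice Taylor (Lima) bought Device M for $70.68
  Grace Moore (Paris) bought Widget A for $139.3
  Tina Smith (Mumbai) bought Part S for $198.28
  Frank Anderson (Oslo) bought Widget A for $76.47

Total per person:
  Tina Smith: $198.28
  Grace Moore: $139.30
  Frank Anderson: $76.47
  Alice Taylor: $70.68

Top spender: Tina Smith ($198.28)

Tina Smith ($198.28)


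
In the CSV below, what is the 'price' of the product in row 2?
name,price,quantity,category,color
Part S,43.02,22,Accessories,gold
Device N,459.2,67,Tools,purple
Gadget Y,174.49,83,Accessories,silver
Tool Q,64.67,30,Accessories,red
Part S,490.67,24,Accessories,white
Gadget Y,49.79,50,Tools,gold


Query: Row 2 ('Device N'), column 'price'
Value: 459.2

459.2


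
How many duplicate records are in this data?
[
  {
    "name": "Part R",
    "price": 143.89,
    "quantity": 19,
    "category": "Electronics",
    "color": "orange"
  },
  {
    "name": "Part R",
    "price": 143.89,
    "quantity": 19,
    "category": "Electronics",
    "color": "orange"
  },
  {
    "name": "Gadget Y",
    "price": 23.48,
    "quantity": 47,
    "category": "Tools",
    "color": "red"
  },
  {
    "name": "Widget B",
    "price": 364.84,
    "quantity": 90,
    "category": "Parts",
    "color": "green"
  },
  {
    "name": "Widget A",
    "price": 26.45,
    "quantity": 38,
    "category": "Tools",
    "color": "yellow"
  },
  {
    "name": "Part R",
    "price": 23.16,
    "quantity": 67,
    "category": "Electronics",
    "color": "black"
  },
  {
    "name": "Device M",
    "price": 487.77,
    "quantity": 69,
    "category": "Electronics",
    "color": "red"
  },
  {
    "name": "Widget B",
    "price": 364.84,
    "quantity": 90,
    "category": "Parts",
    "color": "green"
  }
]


Checking 8 records for duplicates:

  Row 1: Part R ($143.89, qty 19)
  Row 2: Part R ($143.89, qty 19) <-- DUPLICATE
  Row 3: Gadget Y ($23.48, qty 47)
  Row 4: Widget B ($364.84, qty 90)
  Row 5: Widget A ($26.45, qty 38)
  Row 6: Part R ($23.16, qty 67)
  Row 7: Device M ($487.77, qty 69)
  Row 8: Widget B ($364.84, qty 90) <-- DUPLICATE

Duplicates found: 2
Unique records: 6

2 duplicates, 6 unique


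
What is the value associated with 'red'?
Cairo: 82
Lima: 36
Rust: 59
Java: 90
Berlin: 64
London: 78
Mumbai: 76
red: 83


Looking up key 'red'
Value: 83

83


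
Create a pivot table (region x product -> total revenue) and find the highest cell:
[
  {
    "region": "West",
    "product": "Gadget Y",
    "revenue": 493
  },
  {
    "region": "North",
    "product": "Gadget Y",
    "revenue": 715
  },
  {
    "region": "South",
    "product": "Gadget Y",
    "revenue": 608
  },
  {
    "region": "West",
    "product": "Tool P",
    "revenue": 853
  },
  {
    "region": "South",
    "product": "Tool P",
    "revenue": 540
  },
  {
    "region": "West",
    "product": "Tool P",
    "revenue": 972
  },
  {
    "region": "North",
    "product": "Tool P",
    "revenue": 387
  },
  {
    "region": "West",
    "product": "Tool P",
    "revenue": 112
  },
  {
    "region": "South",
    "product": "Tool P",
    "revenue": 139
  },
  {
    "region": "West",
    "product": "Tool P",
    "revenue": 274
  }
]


Pivot: region (rows) x product (columns) -> total revenue

     Gadget Y      Tool P      
North          715           387  
South          608           679  
West           493          2211  

Highest: West / Tool P = $2211

West / Tool P = $2211


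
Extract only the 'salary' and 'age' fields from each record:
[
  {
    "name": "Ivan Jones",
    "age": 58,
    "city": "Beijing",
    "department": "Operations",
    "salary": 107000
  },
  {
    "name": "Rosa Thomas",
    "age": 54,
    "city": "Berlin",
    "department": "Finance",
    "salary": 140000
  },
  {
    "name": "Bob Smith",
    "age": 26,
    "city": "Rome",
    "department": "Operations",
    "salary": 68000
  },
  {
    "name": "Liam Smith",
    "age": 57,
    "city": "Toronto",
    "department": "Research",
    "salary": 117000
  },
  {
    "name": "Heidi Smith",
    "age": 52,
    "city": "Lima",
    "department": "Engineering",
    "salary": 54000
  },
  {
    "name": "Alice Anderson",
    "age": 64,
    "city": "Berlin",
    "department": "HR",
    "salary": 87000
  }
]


Original: 6 records with fields: name, age, city, department, salary
Keep: ['salary', 'age']
Drop: ['name', 'city', 'department']
Result: 6 records, 2 fields each

[
  {
    "salary": 107000,
    "age": 58
  },
  {
    "salary": 140000,
    "age": 54
  },
  {
    "salary": 68000,
    "age": 26
  },
  {
    "salary": 117000,
    "age": 57
  },
  {
    "salary": 54000,
    "age": 52
  },
  {
    "salary": 87000,
    "age": 64
  }
]


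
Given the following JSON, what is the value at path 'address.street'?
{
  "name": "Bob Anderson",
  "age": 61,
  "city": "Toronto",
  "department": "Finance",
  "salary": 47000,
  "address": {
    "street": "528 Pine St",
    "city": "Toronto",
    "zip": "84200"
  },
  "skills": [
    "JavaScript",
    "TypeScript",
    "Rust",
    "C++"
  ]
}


Query: address.street
Path: address -> street
Value: 528 Pine St

528 Pine St


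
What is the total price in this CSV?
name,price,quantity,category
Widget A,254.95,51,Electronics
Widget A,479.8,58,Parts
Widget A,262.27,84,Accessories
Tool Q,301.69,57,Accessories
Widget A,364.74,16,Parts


Computing total price:
Values: [254.95, 479.8, 262.27, 301.69, 364.74]
Sum = 1663.45

1663.45


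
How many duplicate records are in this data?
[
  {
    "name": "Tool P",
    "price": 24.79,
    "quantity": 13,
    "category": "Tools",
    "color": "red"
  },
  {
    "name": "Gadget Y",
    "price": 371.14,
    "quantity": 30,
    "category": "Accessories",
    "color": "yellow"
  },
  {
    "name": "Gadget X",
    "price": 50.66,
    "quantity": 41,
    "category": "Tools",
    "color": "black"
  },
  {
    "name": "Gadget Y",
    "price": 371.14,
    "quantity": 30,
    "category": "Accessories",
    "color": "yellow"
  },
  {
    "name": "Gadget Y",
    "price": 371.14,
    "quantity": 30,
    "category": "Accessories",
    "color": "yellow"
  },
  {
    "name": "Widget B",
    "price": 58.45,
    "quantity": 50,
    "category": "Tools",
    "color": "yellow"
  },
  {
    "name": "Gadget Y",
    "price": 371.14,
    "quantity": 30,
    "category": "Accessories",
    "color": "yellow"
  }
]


Checking 7 records for duplicates:

  Row 1: Tool P ($24.79, qty 13)
  Row 2: Gadget Y ($371.14, qty 30)
  Row 3: Gadget X ($50.66, qty 41)
  Row 4: Gadget Y ($371.14, qty 30) <-- DUPLICATE
  Row 5: Gadget Y ($371.14, qty 30) <-- DUPLICATE
  Row 6: Widget B ($58.45, qty 50)
  Row 7: Gadget Y ($371.14, qty 30) <-- DUPLICATE

Duplicates found: 3
Unique records: 4

3 duplicates, 4 unique


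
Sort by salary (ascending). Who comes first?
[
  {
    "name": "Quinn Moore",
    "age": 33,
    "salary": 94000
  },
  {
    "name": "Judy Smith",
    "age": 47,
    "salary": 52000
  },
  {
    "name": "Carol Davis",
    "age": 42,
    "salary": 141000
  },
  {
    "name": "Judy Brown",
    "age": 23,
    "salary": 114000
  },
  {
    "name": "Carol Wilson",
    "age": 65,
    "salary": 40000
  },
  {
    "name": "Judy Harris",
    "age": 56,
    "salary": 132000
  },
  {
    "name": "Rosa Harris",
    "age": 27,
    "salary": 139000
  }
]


Sort by: salary (ascending)

Sorted order:
  1. Carol Wilson (salary = 40000)
  2. Judy Smith (salary = 52000)
  3. Quinn Moore (salary = 94000)
  4. Judy Brown (salary = 114000)
  5. Judy Harris (salary = 132000)
  6. Rosa Harris (salary = 139000)
  7. Carol Davis (salary = 141000)

First: Carol Wilson

Carol Wilson


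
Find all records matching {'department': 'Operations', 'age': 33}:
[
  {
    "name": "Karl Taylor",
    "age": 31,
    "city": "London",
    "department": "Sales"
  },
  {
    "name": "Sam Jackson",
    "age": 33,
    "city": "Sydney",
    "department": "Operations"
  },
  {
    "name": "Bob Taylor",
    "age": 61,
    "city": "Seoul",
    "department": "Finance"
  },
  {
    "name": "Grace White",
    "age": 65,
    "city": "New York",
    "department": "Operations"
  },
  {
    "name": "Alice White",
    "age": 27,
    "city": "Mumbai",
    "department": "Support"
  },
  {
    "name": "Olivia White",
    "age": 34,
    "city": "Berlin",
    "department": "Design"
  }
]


Search criteria: {'department': 'Operations', 'age': 33}

Checking 6 records:
  Karl Taylor: {department: Sales, age: 31}
  Sam Jackson: {department: Operations, age: 33} <-- MATCH
  Bob Taylor: {department: Finance, age: 61}
  Grace White: {department: Operations, age: 65}
  Alice White: {department: Support, age: 27}
  Olivia White: {department: Design, age: 34}

Matches: ["Sam Jackson"]

["Sam Jackson"]


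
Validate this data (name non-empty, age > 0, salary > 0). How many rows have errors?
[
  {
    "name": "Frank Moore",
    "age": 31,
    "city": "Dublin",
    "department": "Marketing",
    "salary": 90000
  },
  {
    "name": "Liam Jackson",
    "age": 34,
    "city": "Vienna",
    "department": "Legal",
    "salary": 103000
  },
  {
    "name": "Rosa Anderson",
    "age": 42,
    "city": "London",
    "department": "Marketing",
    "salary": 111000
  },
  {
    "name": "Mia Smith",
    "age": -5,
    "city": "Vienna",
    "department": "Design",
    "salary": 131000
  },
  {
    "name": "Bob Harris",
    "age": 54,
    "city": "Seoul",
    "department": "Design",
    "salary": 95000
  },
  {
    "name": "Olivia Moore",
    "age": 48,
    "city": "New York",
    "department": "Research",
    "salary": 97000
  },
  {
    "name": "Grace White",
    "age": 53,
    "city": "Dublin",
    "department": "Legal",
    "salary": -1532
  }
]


Validating 7 records:
Rules: name non-empty, age > 0, salary > 0

  Row 1 (Frank Moore): OK
  Row 2 (Liam Jackson): OK
  Row 3 (Rosa Anderson): OK
  Row 4 (Mia Smith): negative age: -5
  Row 5 (Bob Harris): OK
  Row 6 (Olivia Moore): OK
  Row 7 (Grace White): negative salary: -1532

Total errors: 2

2 errors


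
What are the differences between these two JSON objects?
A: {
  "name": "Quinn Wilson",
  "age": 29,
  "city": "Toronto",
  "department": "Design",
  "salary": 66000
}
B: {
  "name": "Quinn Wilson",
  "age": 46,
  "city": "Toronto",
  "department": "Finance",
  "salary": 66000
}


Comparing each field (in key order):
  name: same
  age: DIFFERENT
  city: same
  department: DIFFERENT
  salary: same
Differences:
  age: 29 -> 46
  department: Design -> Finance

2 field(s) changed

2 changes: age, department


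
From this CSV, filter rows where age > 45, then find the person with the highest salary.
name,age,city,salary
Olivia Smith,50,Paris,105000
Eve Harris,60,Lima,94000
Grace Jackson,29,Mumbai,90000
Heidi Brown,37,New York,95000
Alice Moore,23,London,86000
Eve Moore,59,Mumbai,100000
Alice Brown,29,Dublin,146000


Filter: age > 45
Sort by: salary (descending)

Filtered records (3):
  Olivia Smith, age 50, salary $105000
  Eve Moore, age 59, salary $100000
  Eve Harris, age 60, salary $94000

Highest salary: Olivia Smith ($105000)

Olivia Smith


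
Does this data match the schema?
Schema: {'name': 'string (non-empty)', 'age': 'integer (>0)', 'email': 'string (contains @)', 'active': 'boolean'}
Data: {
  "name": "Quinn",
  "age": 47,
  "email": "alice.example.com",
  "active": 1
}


Validating each field against schema:
  name: OK (non-empty string)
  age: OK (positive integer)
  email: FAIL ("alice.example.com" does not contain @)
  active: FAIL (1 is not a boolean)

Result: INVALID (2 errors: email, active)

INVALID (2 errors: email, active)


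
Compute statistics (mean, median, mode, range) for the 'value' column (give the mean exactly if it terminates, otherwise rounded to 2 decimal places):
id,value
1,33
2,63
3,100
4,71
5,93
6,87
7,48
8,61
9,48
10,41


Data: [33, 63, 100, 71, 93, 87, 48, 61, 48, 41]
Count: 10
Sum: 645
Mean: 645/10 = 64.5
Sorted: [33, 41, 48, 48, 61, 63, 71, 87, 93, 100]
Median: 62.0
Mode: 48 (2 times)
Range: 100 - 33 = 67
Min: 33, Max: 100

mean=64.5, median=62.0, mode=48, range=67


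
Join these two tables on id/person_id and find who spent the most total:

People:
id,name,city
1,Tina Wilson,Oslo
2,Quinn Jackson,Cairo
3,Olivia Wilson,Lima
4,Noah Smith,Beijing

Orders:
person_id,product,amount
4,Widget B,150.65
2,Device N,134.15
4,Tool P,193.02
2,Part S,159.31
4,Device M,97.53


Join on: people.id = orders.person_id

Joined rows:
  Noah Smith (Beijing) bought Widget B for $150.65
  Quinn Jackson (Cairo) bought Device N for $134.15
  Noah Smith (Beijing) bought Tool P for $193.02
  Quinn Jackson (Cairo) bought Part S for $159.31
  Noah Smith (Beijing) bought Device M for $97.53

Total per person:
  Noah Smith: $441.20
  Quinn Jackson: $293.46

Top spender: Noah Smith ($441.20)

Noah Smith ($441.20)


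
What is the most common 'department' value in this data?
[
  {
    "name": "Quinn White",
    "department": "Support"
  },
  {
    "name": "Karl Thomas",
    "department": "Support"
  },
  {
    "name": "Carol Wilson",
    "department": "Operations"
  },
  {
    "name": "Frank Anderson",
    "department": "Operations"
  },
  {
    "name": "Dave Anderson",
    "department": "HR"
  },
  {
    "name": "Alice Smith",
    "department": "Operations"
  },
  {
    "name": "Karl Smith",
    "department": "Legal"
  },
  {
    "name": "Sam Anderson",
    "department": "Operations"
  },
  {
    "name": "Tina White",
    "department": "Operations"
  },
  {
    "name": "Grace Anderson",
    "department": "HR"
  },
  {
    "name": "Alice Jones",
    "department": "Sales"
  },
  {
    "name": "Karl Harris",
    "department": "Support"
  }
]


Counting 'department' values across 12 records:

  Operations: 5 #####
  Support: 3 ###
  HR: 2 ##
  Legal: 1 #
  Sales: 1 #

Most common: Operations (5 times)

Operations (5 times)


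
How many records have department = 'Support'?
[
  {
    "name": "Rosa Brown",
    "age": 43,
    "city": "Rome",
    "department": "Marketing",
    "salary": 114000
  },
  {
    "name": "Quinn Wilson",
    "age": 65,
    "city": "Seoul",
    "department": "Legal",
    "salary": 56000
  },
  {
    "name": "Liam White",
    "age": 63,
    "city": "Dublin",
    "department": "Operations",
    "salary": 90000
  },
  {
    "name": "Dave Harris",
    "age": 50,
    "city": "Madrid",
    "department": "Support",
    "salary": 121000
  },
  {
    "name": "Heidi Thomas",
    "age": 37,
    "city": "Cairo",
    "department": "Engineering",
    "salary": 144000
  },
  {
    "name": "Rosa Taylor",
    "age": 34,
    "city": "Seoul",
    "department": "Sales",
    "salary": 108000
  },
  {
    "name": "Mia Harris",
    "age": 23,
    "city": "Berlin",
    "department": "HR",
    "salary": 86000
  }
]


Data: 7 records
Condition: department = 'Support'

Checking each record:
  Rosa Brown: Marketing
  Quinn Wilson: Legal
  Liam White: Operations
  Dave Harris: Support MATCH
  Heidi Thomas: Engineering
  Rosa Taylor: Sales
  Mia Harris: HR

Count: 1

1


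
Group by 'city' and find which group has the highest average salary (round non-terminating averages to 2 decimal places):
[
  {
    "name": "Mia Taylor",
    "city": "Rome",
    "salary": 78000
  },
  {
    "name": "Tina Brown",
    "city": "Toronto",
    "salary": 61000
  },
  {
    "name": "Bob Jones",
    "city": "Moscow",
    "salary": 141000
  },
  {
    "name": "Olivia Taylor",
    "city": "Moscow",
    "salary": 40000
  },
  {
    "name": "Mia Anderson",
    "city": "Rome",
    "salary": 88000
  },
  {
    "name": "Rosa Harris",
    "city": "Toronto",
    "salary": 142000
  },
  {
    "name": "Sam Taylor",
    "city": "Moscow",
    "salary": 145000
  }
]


Group by: city

Groups:
  Moscow: 3 people, avg salary = 326000/3 ≈ $108666.67
  Rome: 2 people, avg salary = 166000/2 = $83000
  Toronto: 2 people, avg salary = 203000/2 = $101500

Highest average salary: Moscow (≈$108666.67)

Moscow (≈$108666.67)


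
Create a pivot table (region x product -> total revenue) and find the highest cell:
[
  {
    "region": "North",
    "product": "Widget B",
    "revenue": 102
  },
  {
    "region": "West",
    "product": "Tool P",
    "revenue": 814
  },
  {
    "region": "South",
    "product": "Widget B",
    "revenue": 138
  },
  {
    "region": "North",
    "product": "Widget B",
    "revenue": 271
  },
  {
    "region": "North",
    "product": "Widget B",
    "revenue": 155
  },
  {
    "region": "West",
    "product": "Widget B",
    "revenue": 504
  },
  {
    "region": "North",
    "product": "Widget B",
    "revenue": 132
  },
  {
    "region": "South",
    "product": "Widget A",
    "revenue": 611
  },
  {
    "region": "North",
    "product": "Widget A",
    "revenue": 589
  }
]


Pivot: region (rows) x product (columns) -> total revenue

     Tool P        Widget A      Widget B    
North            0           589           660  
South            0           611           138  
West           814             0           504  

Highest: West / Tool P = $814

West / Tool P = $814


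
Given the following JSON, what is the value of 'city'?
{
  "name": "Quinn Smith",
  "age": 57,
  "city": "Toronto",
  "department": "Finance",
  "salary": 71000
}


Looking up field 'city'
Value: Toronto

Toronto


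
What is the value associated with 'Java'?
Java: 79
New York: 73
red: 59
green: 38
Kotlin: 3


Looking up key 'Java'
Value: 79

79


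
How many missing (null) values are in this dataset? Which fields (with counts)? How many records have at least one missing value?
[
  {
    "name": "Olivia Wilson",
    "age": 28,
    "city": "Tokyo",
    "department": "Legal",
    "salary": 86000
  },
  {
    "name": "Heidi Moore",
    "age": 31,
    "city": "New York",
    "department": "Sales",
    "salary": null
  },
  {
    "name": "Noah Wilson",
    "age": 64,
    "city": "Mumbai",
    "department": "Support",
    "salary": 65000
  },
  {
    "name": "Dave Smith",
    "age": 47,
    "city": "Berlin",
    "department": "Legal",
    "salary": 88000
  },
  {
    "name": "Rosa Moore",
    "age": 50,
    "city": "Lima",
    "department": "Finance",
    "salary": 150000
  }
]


Checking for missing (null) values in 5 records:

  Olivia Wilson: complete
  Heidi Moore: salary
  Noah Wilson: complete
  Dave Smith: complete
  Rosa Moore: complete

Per field:
  name: 0 missing
  age: 0 missing
  city: 0 missing
  department: 0 missing
  salary: 1 missing

Total missing values: 1
Records with any missing: 1

1 missing values (salary: 1); 1 incomplete records


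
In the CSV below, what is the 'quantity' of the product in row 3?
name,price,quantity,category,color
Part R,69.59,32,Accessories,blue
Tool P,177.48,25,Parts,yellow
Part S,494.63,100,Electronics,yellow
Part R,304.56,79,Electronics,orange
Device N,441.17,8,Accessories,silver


Query: Row 3 ('Part S'), column 'quantity'
Value: 100

100


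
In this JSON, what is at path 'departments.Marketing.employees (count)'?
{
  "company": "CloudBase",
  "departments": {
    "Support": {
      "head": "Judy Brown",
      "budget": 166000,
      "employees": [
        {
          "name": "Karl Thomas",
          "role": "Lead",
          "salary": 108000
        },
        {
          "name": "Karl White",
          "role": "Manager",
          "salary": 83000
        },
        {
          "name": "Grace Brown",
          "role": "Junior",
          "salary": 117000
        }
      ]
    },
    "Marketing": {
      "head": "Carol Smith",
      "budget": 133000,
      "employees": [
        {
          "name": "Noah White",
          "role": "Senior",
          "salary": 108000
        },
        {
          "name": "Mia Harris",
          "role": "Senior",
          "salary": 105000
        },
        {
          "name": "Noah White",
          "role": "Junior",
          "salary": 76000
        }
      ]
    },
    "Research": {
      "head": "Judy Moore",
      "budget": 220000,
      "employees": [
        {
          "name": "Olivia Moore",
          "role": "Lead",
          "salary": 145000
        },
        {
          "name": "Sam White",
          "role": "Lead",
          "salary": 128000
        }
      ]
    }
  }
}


Path: departments.Marketing.employees (count)

Navigate:
  -> departments
  -> Marketing
  -> employees (array, length 3)

3


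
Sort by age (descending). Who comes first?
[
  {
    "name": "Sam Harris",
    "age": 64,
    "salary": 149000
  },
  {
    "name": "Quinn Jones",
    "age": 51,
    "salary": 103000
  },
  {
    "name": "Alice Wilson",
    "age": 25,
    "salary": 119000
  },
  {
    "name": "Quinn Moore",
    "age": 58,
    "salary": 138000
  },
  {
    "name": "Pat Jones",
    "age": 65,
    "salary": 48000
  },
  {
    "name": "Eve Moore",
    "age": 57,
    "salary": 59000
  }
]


Sort by: age (descending)

Sorted order:
  1. Pat Jones (age = 65)
  2. Sam Harris (age = 64)
  3. Quinn Moore (age = 58)
  4. Eve Moore (age = 57)
  5. Quinn Jones (age = 51)
  6. Alice Wilson (age = 25)

First: Pat Jones

Pat Jones


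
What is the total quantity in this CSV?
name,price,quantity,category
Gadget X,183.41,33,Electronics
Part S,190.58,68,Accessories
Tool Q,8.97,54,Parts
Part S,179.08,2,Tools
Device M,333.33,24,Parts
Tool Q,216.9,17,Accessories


Computing total quantity:
Values: [33, 68, 54, 2, 24, 17]
Sum = 198

198


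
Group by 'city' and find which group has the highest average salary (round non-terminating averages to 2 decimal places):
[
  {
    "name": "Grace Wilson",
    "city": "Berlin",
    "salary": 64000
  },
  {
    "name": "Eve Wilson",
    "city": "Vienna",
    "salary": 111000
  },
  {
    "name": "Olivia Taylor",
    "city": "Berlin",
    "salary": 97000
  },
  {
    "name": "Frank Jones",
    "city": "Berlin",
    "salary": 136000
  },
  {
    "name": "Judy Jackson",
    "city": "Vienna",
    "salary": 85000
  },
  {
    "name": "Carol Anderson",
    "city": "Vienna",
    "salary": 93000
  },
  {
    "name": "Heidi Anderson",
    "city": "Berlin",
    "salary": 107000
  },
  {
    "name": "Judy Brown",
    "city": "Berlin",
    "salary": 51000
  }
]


Group by: city

Groups:
  Berlin: 5 people, avg salary = 455000/5 = $91000
  Vienna: 3 people, avg salary = 289000/3 ≈ $96333.33

Highest average salary: Vienna (≈$96333.33)

Vienna (≈$96333.33)


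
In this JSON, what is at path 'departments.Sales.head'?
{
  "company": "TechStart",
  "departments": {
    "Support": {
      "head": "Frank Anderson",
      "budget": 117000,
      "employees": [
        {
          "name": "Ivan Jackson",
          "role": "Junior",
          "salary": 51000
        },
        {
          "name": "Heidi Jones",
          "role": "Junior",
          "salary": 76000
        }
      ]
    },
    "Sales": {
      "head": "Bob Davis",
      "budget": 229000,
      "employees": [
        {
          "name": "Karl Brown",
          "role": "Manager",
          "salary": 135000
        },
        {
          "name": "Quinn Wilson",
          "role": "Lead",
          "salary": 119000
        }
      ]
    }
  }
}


Path: departments.Sales.head

Navigate:
  -> departments
  -> Sales
  -> head = 'Bob Davis'

Bob Davis


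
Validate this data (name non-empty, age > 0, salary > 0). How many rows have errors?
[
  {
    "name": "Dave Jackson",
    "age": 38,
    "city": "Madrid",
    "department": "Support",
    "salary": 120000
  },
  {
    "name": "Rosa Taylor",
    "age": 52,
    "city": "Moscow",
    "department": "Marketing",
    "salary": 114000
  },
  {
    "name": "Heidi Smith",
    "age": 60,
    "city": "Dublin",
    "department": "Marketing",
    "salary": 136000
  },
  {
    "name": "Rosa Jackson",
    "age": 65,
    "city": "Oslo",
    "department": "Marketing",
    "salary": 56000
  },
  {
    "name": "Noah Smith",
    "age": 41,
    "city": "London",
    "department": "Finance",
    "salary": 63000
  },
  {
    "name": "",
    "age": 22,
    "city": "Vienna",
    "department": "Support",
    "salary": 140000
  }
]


Validating 6 records:
Rules: name non-empty, age > 0, salary > 0

  Row 1 (Dave Jackson): OK
  Row 2 (Rosa Taylor): OK
  Row 3 (Heidi Smith): OK
  Row 4 (Rosa Jackson): OK
  Row 5 (Noah Smith): OK
  Row 6 (???): empty name

Total errors: 1

1 errors


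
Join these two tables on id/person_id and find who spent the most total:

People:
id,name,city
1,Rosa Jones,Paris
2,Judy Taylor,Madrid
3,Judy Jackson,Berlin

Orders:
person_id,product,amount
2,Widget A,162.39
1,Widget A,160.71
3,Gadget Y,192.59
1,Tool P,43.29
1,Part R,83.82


Join on: people.id = orders.person_id

Joined rows:
  Judy Taylor (Madrid) bought Widget A for $162.39
  Rosa Jones (Paris) bought Widget A for $160.71
  Judy Jackson (Berlin) bought Gadget Y for $192.59
  Rosa Jones (Paris) bought Tool P for $43.29
  Rosa Jones (Paris) bought Part R for $83.82

Total per person:
  Rosa Jones: $287.82
  Judy Jackson: $192.59
  Judy Taylor: $162.39

Top spender: Rosa Jones ($287.82)

Rosa Jones ($287.82)


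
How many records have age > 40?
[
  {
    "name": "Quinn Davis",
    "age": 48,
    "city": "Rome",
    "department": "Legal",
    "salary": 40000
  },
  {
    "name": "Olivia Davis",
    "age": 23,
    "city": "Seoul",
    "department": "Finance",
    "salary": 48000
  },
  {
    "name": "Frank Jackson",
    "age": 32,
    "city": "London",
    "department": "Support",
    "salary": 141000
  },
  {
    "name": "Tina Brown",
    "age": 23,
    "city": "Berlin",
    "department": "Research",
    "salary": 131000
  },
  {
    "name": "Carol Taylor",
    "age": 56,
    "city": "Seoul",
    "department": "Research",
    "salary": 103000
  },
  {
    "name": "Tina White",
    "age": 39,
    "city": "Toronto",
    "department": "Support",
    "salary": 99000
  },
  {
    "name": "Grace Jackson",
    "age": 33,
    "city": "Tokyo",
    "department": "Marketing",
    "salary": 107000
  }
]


Data: 7 records
Condition: age > 40

Checking each record:
  Quinn Davis: 48 MATCH
  Olivia Davis: 23
  Frank Jackson: 32
  Tina Brown: 23
  Carol Taylor: 56 MATCH
  Tina White: 39
  Grace Jackson: 33

Count: 2

2
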